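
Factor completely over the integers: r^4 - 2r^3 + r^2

r^2(r - 1)^2

Factor out r^2 first: what remains is r^2 - 2r + 1.
Recognize a perfect-square trinomial with the parts r and 1.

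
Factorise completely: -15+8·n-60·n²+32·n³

(8·n-15)·(4·n²+1)

Group as (32·n³+8·n) + (-60·n²-15) = 8·n·(4·n²+1) - 15·(4·n²+1).
Both groups share the factor (4·n²+1).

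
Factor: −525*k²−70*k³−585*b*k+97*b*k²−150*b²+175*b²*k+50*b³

(2*b+5*k)*(5*b+7*k)*(5*b−2*k−15)

Group: 5*b*(10*b²+39*b*k+35*k²) + (−2*k−15)*(10*b²+39*b*k+35*k²); both groups contain (10*b²+39*b*k+35*k²), so (5*b−2*k−15) is a factor with cofactor 10*b²+39*b*k+35*k².
The cofactor groups again: 10*b²+39*b*k+35*k² = 2*b*(5*b+7*k) + 5*k*(5*b+7*k); both groups contain (5*b+7*k), giving (2*b+5*k)*(5*b+7*k).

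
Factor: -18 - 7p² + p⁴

(p + 3)(p - 3)(p² + 2)

Substitute u = p² to get a quadratic in u, then factor.
p² - 9 is a difference of squares.
p² + 2 is irreducible over ℤ (always positive, so no real roots).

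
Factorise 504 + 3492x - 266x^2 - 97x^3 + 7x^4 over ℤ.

(7x + 1)(x + 6)(x - 14)(x - 6)

By the rational root theorem, x = -1/7 is a root, so (7x + 1) divides it; the quotient is x^3 - 14x^2 - 36x + 504.
Next, x = -6 is a root, so (x + 6) is a factor; dividing leaves x^2 - 20x + 84.
The remaining quadratic factors as (x - 6)(x - 14).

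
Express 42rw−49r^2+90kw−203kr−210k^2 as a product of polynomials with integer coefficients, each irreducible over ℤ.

Group: −14k(15k+7r) + (−7r+6w)(15k+7r); both groups contain (15k+7r).

−(14k+7r−6w)(15k+7r)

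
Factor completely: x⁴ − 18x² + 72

(x² − 12)(x² − 6)

Substitute u = x² to get a quadratic in u, then factor.
x² − 6 is irreducible over ℤ (6 is not a perfect square).
x² − 12 is irreducible over ℤ (12 is not a perfect square).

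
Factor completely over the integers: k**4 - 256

(k)⁴ − (4)⁴ = ((k)² − (4)²)((k)² + (4)²); the first factor splits again, the second (k**2 + 16) is irreducible.

(k + 4)·(k - 4)·(k**2 + 16)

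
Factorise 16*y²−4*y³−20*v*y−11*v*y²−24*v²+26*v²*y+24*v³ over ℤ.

(2*v−y)*(3*v+4*y)*(4*v+y−4)

Group: 2*v*(12*v²+19*v*y−12*v+4*y²−16*y) − y*(12*v²+19*v*y−12*v+4*y²−16*y); both groups contain (12*v²+19*v*y−12*v+4*y²−16*y), so (2*v−y) is a factor with cofactor 12*v²+19*v*y−12*v+4*y²−16*y.
The cofactor groups again: 12*v²+19*v*y−12*v+4*y²−16*y = 4*v*(3*v+4*y) + (y−4)*(3*v+4*y); both groups contain (3*v+4*y), giving (4*v+y−4)*(3*v+4*y).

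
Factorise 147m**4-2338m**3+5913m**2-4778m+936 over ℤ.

(3m-4)(7m-2)(7m-9)(m-13)

Testing divisors of the constant over divisors of the leading coefficient, m = 2/7 is a root, so (7m-2) divides it; the quotient is 21m**3-328m**2+751m-468.
Continuing, m = 13 is a root, so (m-13) divides it; the quotient is 21m**2-55m+36.
The remaining quadratic factors as (7m-9)(3m-4).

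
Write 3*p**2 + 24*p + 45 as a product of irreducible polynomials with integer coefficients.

Pull out the common factor 3, then factor the remaining trinomial.

3*(p + 3)*(p + 5)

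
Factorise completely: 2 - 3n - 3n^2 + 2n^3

(2n - 1)(n + 1)(n - 2)

Testing divisors of the constant over divisors of the leading coefficient, n = -1 is a root, giving the factor (n + 1) and quotient 2n^2 - 5n + 2.
The remaining quadratic factors as (n - 2)(2n - 1).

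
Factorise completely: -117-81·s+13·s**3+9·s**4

(9·s+13)·(s**3-9)

Group as (9·s**4-81·s) + (13·s**3-117) = 9·s·(s**3-9) + 13·(s**3-9).
Both groups share the factor (s**3-9).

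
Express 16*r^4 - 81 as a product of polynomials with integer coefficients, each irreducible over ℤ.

(2*r + 3)*(2*r - 3)*(4*r^2 + 9)

Write as (4*r^2)² − (9)², then factor 4*r^2 - 9 once more.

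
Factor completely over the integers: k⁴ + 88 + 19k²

Substitute u = k² to get a quadratic in u, then factor.
k² + 8 is irreducible over ℤ (always positive, so no real roots).
k² + 11 is irreducible over ℤ (always positive, so no real roots).

(k² + 11)(k² + 8)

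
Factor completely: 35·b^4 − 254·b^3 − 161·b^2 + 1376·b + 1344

Among the possible rational roots, b = 7 is a root, so (b − 7) divides it; the quotient is 35·b^3 − 9·b^2 − 224·b − 192.
Next, b = 3 is a root, so (b − 3) divides it; the quotient is 35·b^2 + 96·b + 64.
The remaining quadratic factors as (5·b + 8)(7·b + 8).

(5·b + 8)·(7·b + 8)·(b − 3)·(b − 7)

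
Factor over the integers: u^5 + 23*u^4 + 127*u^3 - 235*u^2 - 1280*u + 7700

(u + 10)*(u + 11)*(u + 7)*(u^2 - 5*u + 10)

Among the possible rational roots, u = -7 is a root, giving the factor (u + 7) and quotient u^4 + 16*u^3 + 15*u^2 - 340*u + 1100.
Next, u = -10 is a root, giving the factor (u + 10) and quotient u^3 + 6*u^2 - 45*u + 110.
Continuing, u = -11 is a root, so (u + 11) divides it; the quotient is u^2 - 5*u + 10.
The quadratic u^2 - 5*u + 10 has discriminant -15 < 0 and is irreducible over ℤ.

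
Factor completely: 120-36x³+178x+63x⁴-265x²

(3x-4)(3x-5)(7x+3)(x+2)

Testing divisors of the constant over divisors of the leading coefficient, x = -2 is a root, giving the factor (x+2) and quotient 63x³-162x²+59x+60.
Next, x = 4/3 is a root, giving the factor (3x-4) and quotient 21x²-26x-15.
The remaining quadratic factors as (7x+3)(3x-5).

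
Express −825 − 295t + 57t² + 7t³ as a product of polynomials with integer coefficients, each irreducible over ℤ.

Testing divisors of the constant over divisors of the leading coefficient, t = 5 is a root, giving the factor (t − 5) and quotient 7t² + 92t + 165.
The remaining quadratic factors as (7t + 15)(t + 11).

(7t + 15)(t + 11)(t − 5)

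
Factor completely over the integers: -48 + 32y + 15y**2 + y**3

By the rational root theorem, y = 1 is a root, giving the factor (y - 1) and quotient y**2 + 16y + 48.
The remaining quadratic factors as (y + 12)(y + 4).

(y + 12)(y + 4)(y - 1)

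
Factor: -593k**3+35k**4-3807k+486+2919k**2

(5k-9)(7k-1)(k-6)(k-9)

Trying the rational-root candidates, k = 1/7 is a root, so (7k-1) is a factor; dividing leaves 5k**3-84k**2+405k-486.
Continuing, k = 9 is a root, so (k-9) divides it; the quotient is 5k**2-39k+54.
The remaining quadratic factors as (5k-9)(k-6).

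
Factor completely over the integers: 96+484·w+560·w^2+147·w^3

Trying the rational-root candidates, w = -2/7 is a root, so (7·w+2) is a factor; dividing leaves 21·w^2+74·w+48.
The remaining quadratic factors as (7·w+6)(3·w+8).

(3·w+8)·(7·w+2)·(7·w+6)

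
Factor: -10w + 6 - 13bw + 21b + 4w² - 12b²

-(3b + 4w - 6)(4b - w + 1)

Group: -4b(3b + 4w - 6) + (w - 1)(3b + 4w - 6); both groups contain (3b + 4w - 6).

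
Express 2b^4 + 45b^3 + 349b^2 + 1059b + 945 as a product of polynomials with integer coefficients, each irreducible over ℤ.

(2b + 3)(b + 5)(b + 7)(b + 9)

Among the possible rational roots, b = -9 is a root, so (b + 9) divides it; the quotient is 2b^3 + 27b^2 + 106b + 105.
Next, b = -7 is a root, so (b + 7) divides it; the quotient is 2b^2 + 13b + 15.
The remaining quadratic factors as (2b + 3)(b + 5).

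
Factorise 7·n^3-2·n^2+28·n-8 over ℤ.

(7·n-2)·(n^2+4)

Group as (7·n^3+28·n) + (-2·n^2-8) = 7·n·(n^2+4) - 2·(n^2+4).
Both groups share the factor (n^2+4).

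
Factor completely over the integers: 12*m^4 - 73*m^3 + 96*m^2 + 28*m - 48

Testing divisors of the constant over divisors of the leading coefficient, m = 4 is a root, so (m - 4) is a factor; dividing leaves 12*m^3 - 25*m^2 - 4*m + 12.
Continuing, m = 2 is a root, giving the factor (m - 2) and quotient 12*m^2 - m - 6.
The remaining quadratic factors as (3*m + 2)(4*m - 3).

(3*m + 2)*(4*m - 3)*(m - 2)*(m - 4)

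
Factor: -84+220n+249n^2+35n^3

By the rational root theorem, n = 2/7 is a root, so (7n-2) is a factor; dividing leaves 5n^2+37n+42.
The remaining quadratic factors as (5n+7)(n+6).

(5n+7)(7n-2)(n+6)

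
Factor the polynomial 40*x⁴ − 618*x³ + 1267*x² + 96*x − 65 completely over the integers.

Trying the rational-root candidates, x = 13 is a root, so (x − 13) divides it; the quotient is 40*x³ − 98*x² − 7*x + 5.
Then x = −1/4 is a root, so (4*x + 1) divides it; the quotient is 10*x² − 27*x + 5.
The remaining quadratic factors as (5*x − 1)(2*x − 5).

(2*x − 5)*(4*x + 1)*(5*x − 1)*(x − 13)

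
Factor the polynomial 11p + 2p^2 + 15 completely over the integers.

(2p + 5)(p + 3)

Need a pair with product 2·15 = 30 and sum 11: that's 6 and 5.
Split the middle term: 2p^2 + 6p + 5p + 15 = 2p(p + 3) + 5(p + 3).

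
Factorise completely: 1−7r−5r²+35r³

(7r−1)(5r²−1)

Group as (35r³−7r) + (−5r²+1) = 7r(5r²−1) − (5r²−1).
Both groups share the factor (5r²−1).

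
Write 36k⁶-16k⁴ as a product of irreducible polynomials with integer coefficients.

Factor out 4k⁴ first: what remains is 9k²-4.
Recognize a difference of squares with the parts 3k and 2.

4k⁴(3k+2)(3k-2)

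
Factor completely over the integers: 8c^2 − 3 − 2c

Need a pair with product 8·(−3) = −24 and sum −2: that's 4 and −6.
Split the middle term: 8c^2 + 4c − 6c − 3 = 4c(2c + 1) − 3(2c + 1).

(2c + 1)(4c − 3)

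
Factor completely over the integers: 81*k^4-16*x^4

Difference of squares twice: with A = 3*k and B = 2*x, A⁴ − B⁴ = (A² − B²)(A² + B²), and A² − B² factors again.

(3*k+2*x)*(3*k-2*x)*(9*k^2+4*x^2)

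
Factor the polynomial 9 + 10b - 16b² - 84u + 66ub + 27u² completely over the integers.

(9u - 2b - 1)(3u + 8b - 9)

Group: 3u(9u - 2b - 1) + (8b - 9)(9u - 2b - 1); both groups contain (9u - 2b - 1).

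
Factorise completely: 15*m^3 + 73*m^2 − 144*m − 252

By the rational root theorem, m = −6/5 is a root, giving the factor (5*m + 6) and quotient 3*m^2 + 11*m − 42.
The remaining quadratic factors as (m + 6)(3*m − 7).

(3*m − 7)*(5*m + 6)*(m + 6)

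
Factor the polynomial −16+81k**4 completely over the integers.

(3k+2)(3k−2)(9k**2+4)

Write as (9k**2)² − (4)², then factor 9k**2−4 once more.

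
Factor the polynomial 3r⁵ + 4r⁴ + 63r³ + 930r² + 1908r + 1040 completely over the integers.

By the rational root theorem, r = −1 is a root, so (r + 1) is a factor; dividing leaves 3r⁴ + r³ + 62r² + 868r + 1040.
Continuing, r = −4/3 is a root, so (3r + 4) is a factor; dividing leaves r³ − r² + 22r + 260.
Continuing, r = −5 is a root, so (r + 5) divides it; the quotient is r² − 6r + 52.
The quadratic r² − 6r + 52 has discriminant −172 < 0 and is irreducible over ℤ.

(3r + 4)(r + 1)(r + 5)(r² − 6r + 52)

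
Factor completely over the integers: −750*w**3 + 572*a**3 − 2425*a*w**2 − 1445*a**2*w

Group: 11*a*(52*a**2 − 155*a*w − 150*w**2) + 5*w*(52*a**2 − 155*a*w − 150*w**2); both groups contain (52*a**2 − 155*a*w − 150*w**2), so (11*a + 5*w) is a factor with cofactor 52*a**2 − 155*a*w − 150*w**2.
The cofactor groups again: 52*a**2 − 155*a*w − 150*w**2 = 13*a*(4*a − 15*w) + 10*w*(4*a − 15*w); both groups contain (4*a − 15*w), giving (13*a + 10*w)*(4*a − 15*w).

(11*a + 5*w)*(13*a + 10*w)*(4*a − 15*w)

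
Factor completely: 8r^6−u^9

Recognize a difference of cubes with the parts 2r^2 and u^3.

(2r^2−u^3)(4r^4+2r^2u^3+u^6)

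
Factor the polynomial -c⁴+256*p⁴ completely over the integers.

(4*p-c)*(4*p+c)*(16*p²+c²)

(4*p)⁴ − (c)⁴ = ((4*p)² − (c)²)((4*p)² + (c)²); the first factor splits again, the second (16*p²+c²) is irreducible.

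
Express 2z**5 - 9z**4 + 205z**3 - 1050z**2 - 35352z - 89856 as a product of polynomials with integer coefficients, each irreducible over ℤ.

(2z + 13)(z + 3)(z - 12)(z**2 - 2z + 192)

Testing divisors of the constant over divisors of the leading coefficient, z = -3 is a root, so (z + 3) is a factor; dividing leaves 2z**4 - 15z**3 + 250z**2 - 1800z - 29952.
Continuing, z = -13/2 is a root, so (2z + 13) is a factor; dividing leaves z**3 - 14z**2 + 216z - 2304.
Next, z = 12 is a root, so (z - 12) divides it; the quotient is z**2 - 2z + 192.
The quadratic z**2 - 2z + 192 has discriminant -764 < 0 and is irreducible over ℤ.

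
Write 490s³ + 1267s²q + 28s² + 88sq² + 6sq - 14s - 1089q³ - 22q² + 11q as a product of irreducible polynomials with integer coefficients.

Group: 5s(98s² + 77sq - 14s - 121q² + 11q) + (9q + 1)(98s² + 77sq - 14s - 121q² + 11q); both groups contain (98s² + 77sq - 14s - 121q² + 11q), so (5s + 9q + 1) is a factor with cofactor 98s² + 77sq - 14s - 121q² + 11q.
The cofactor groups again: 98s² + 77sq - 14s - 121q² + 11q = 7s(14s - 11q) + (11q - 1)(14s - 11q); both groups contain (14s - 11q), giving (7s + 11q - 1)(14s - 11q).

(14s - 11q)(7s + 11q - 1)(5s + 9q + 1)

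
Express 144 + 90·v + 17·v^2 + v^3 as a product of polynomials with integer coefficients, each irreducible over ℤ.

Testing divisors of the constant over divisors of the leading coefficient, v = -8 is a root, giving the factor (v + 8) and quotient v^2 + 9·v + 18.
The remaining quadratic factors as (v + 6)(v + 3).

(v + 3)·(v + 6)·(v + 8)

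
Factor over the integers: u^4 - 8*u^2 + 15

Substitute w = u^2 to get a quadratic in w, then factor.
u^2 - 3 is irreducible over ℤ (3 is not a perfect square).
u^2 - 5 is irreducible over ℤ (5 is not a perfect square).

(u^2 - 3)*(u^2 - 5)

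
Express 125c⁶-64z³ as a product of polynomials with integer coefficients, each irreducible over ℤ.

Recognize a difference of cubes with the parts 5c² and 4z.

(5c²-4z)(25c⁴+20c²z+16z²)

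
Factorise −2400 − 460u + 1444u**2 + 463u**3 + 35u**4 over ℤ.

Among the possible rational roots, u = −8 is a root, so (u + 8) is a factor; dividing leaves 35u**3 + 183u**2 − 20u − 300.
Continuing, u = 6/5 is a root, so (5u − 6) divides it; the quotient is 7u**2 + 45u + 50.
The remaining quadratic factors as (7u + 10)(u + 5).

(5u − 6)(7u + 10)(u + 5)(u + 8)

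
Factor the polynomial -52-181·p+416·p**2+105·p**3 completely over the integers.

(3·p+13)·(5·p+1)·(7·p-4)

Testing divisors of the constant over divisors of the leading coefficient, p = -1/5 is a root, so (5·p+1) is a factor; dividing leaves 21·p**2+79·p-52.
The remaining quadratic factors as (7·p-4)(3·p+13).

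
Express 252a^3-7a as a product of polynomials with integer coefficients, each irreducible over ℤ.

Pull out the common factor 7a; 36a^2-1 is a difference of squares.

7a(6a+1)(6a-1)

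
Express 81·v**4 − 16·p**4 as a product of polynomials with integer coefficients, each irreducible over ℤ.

(3·v)⁴ − (2·p)⁴ = ((3·v)² − (2·p)²)((3·v)² + (2·p)²); the first factor splits again, the second (9·v**2 + 4·p**2) is irreducible.

(3·v − 2·p)·(3·v + 2·p)·(9·v**2 + 4·p**2)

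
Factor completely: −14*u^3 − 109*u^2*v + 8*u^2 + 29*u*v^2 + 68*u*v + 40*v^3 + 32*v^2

Group: 2*u*(−7*u^2 − 51*u*v + 4*u + 40*v^2 + 32*v) + v*(−7*u^2 − 51*u*v + 4*u + 40*v^2 + 32*v); both groups contain (−7*u^2 − 51*u*v + 4*u + 40*v^2 + 32*v), so (2*u + v) is a factor with cofactor −7*u^2 − 51*u*v + 4*u + 40*v^2 + 32*v.
The cofactor groups again: −7*u^2 − 51*u*v + 4*u + 40*v^2 + 32*v = −7*u*(u + 8*v) + (5*v + 4)*(u + 8*v); both groups contain (u + 8*v), giving −(7*u − 5*v − 4)*(u + 8*v).

−(2*u + v)*(7*u − 5*v − 4)*(u + 8*v)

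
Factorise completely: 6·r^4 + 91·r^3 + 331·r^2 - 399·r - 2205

Among the possible rational roots, r = -7 is a root, so (r + 7) is a factor; dividing leaves 6·r^3 + 49·r^2 - 12·r - 315.
Next, r = 7/3 is a root, so (3·r - 7) divides it; the quotient is 2·r^2 + 21·r + 45.
The remaining quadratic factors as (r + 3)(2·r + 15).

(2·r + 15)·(3·r - 7)·(r + 3)·(r + 7)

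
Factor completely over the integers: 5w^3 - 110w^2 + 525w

5w(w - 15)(w - 7)

Pull out the common factor 5w, then factor the remaining trinomial.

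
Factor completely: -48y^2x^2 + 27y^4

Factor out 3y^2, leaving 9y^2 - 16x^2, which is a difference of two squares.

3y^2(3y - 4x)(3y + 4x)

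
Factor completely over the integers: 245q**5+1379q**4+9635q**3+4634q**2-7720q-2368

By the rational root theorem, q = -8/7 is a root, so (7q+8) is a factor; dividing leaves 35q**4+157q**3+1197q**2-706q-296.
Continuing, q = -2/7 is a root, so (7q+2) is a factor; dividing leaves 5q**3+21q**2+165q-148.
Then q = 4/5 is a root, so (5q-4) is a factor; dividing leaves q**2+5q+37.
The quadratic q**2+5q+37 has discriminant -123 < 0 and is irreducible over ℤ.

(5q-4)(7q+2)(7q+8)(q**2+5q+37)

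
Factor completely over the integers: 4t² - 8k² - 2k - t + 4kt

-(2k + t)(4k - 4t + 1)

Group: -4k(2k + t) + (4t - 1)(2k + t); both groups contain (2k + t).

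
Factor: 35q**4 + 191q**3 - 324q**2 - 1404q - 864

(5q + 8)(7q + 6)(q + 6)(q - 3)

By the rational root theorem, q = 3 is a root, so (q - 3) divides it; the quotient is 35q**3 + 296q**2 + 564q + 288.
Continuing, q = -6/7 is a root, so (7q + 6) is a factor; dividing leaves 5q**2 + 38q + 48.
The remaining quadratic factors as (5q + 8)(q + 6).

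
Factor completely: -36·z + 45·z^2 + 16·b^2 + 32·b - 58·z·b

(5·z - 2·b - 4)·(9·z - 8·b)

Group: 5·z·(9·z - 8·b) + (-2·b - 4)·(9·z - 8·b); both groups contain (9·z - 8·b).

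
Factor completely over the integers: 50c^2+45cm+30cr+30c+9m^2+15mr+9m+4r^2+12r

Group: 10c(5c+3m+r+3) + (3m+4r)(5c+3m+r+3); both groups contain (5c+3m+r+3).

(10c+3m+4r)(5c+3m+r+3)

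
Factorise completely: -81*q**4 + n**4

Write as (n**2)² − (9*q**2)², then factor n**2 - 9*q**2 once more.

(n + 3*q)*(n - 3*q)*(n**2 + 9*q**2)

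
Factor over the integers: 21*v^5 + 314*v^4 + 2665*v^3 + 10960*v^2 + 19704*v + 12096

(3*v + 8)*(7*v + 9)*(v + 3)*(v^2 + 8*v + 56)

By the rational root theorem, v = −8/3 is a root, giving the factor (3*v + 8) and quotient 7*v^4 + 86*v^3 + 659*v^2 + 1896*v + 1512.
Next, v = −9/7 is a root, so (7*v + 9) is a factor; dividing leaves v^3 + 11*v^2 + 80*v + 168.
Continuing, v = −3 is a root, so (v + 3) is a factor; dividing leaves v^2 + 8*v + 56.
The quadratic v^2 + 8*v + 56 has discriminant −160 < 0 and is irreducible over ℤ.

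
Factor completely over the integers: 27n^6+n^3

n^3(3n+1)(9n^2-3n+1)

Pull out the common factor n^3, leaving 27n^3+1.
Recognize a sum of cubes with the parts 1 and 3n.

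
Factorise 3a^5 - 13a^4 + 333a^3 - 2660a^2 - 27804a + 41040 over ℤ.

(3a - 4)(a + 6)(a - 10)(a^2 + a + 171)

Testing divisors of the constant over divisors of the leading coefficient, a = 10 is a root, giving the factor (a - 10) and quotient 3a^4 + 17a^3 + 503a^2 + 2370a - 4104.
Continuing, a = -6 is a root, so (a + 6) divides it; the quotient is 3a^3 - a^2 + 509a - 684.
Continuing, a = 4/3 is a root, so (3a - 4) divides it; the quotient is a^2 + a + 171.
The quadratic a^2 + a + 171 has discriminant -683 < 0 and is irreducible over ℤ.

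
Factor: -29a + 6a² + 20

Need a pair with product 6·20 = 120 and sum -29: that's -5 and -24.
Split the middle term: 6a² - 5a - 24a + 20 = a(6a - 5) - 4(6a - 5).

(6a - 5)(a - 4)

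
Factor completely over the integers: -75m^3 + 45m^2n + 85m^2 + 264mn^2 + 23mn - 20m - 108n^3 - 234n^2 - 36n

Group: 3m(-25m^2 - 35mn + 20m + 18n^2 + 36n) + (-6n - 1)(-25m^2 - 35mn + 20m + 18n^2 + 36n); both groups contain (-25m^2 - 35mn + 20m + 18n^2 + 36n), so (3m - 6n - 1) is a factor with cofactor -25m^2 - 35mn + 20m + 18n^2 + 36n.
The cofactor groups again: -25m^2 - 35mn + 20m + 18n^2 + 36n = -5m(5m + 9n) + (2n + 4)(5m + 9n); both groups contain (5m + 9n), giving -(5m - 2n - 4)(5m + 9n).

-(3m - 6n - 1)(5m + 9n)(5m - 2n - 4)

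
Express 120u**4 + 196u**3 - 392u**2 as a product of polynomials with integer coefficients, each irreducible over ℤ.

4u**2(5u + 14)(6u - 7)

Pull out the common factor 4u**2, then factor the remaining trinomial.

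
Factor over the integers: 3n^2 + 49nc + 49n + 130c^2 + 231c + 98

Group: n(3n + 10c + 7) + (13c + 14)(3n + 10c + 7); both groups contain (3n + 10c + 7).

(3n + 10c + 7)(n + 13c + 14)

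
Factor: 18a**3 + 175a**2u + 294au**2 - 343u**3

Group: a(18a**2 + 49au - 49u**2) + 7u(18a**2 + 49au - 49u**2); both groups contain (18a**2 + 49au - 49u**2), so (a + 7u) is a factor with cofactor 18a**2 + 49au - 49u**2.
The cofactor groups again: 18a**2 + 49au - 49u**2 = 2a(9a - 7u) + 7u(9a - 7u); both groups contain (9a - 7u), giving (2a + 7u)(9a - 7u).

(2a + 7u)(9a - 7u)(a + 7u)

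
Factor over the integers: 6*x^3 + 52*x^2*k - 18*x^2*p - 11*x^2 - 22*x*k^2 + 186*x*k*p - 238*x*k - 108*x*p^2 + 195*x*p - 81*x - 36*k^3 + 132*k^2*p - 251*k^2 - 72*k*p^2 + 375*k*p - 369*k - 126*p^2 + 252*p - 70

(x - k + 3*p - 5)*(6*x + 4*k + 7)*(x + 9*k - 6*p + 2)

Group: x*(6*x^2 + 58*x*k - 36*x*p + 19*x + 36*k^2 - 24*k*p + 71*k - 42*p + 14) + (-k + 3*p - 5)*(6*x^2 + 58*x*k - 36*x*p + 19*x + 36*k^2 - 24*k*p + 71*k - 42*p + 14); both groups contain (6*x^2 + 58*x*k - 36*x*p + 19*x + 36*k^2 - 24*k*p + 71*k - 42*p + 14), so (x - k + 3*p - 5) is a factor with cofactor 6*x^2 + 58*x*k - 36*x*p + 19*x + 36*k^2 - 24*k*p + 71*k - 42*p + 14.
The cofactor groups again: 6*x^2 + 58*x*k - 36*x*p + 19*x + 36*k^2 - 24*k*p + 71*k - 42*p + 14 = 6*x*(x + 9*k - 6*p + 2) + (4*k + 7)*(x + 9*k - 6*p + 2); both groups contain (x + 9*k - 6*p + 2), giving (6*x + 4*k + 7)*(x + 9*k - 6*p + 2).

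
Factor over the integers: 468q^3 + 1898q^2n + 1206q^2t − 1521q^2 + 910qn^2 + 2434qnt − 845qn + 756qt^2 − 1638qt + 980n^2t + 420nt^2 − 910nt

(13q + 14t)(4q + 14n + 6t − 13)(9q + 5n)

Group: 9q(52q^2 + 182qn + 134qt − 169q + 196nt + 84t^2 − 182t) + 5n(52q^2 + 182qn + 134qt − 169q + 196nt + 84t^2 − 182t); both groups contain (52q^2 + 182qn + 134qt − 169q + 196nt + 84t^2 − 182t), so (9q + 5n) is a factor with cofactor 52q^2 + 182qn + 134qt − 169q + 196nt + 84t^2 − 182t.
The cofactor groups again: 52q^2 + 182qn + 134qt − 169q + 196nt + 84t^2 − 182t = 4q(13q + 14t) + (14n + 6t − 13)(13q + 14t); both groups contain (13q + 14t), giving (4q + 14n + 6t − 13)(13q + 14t).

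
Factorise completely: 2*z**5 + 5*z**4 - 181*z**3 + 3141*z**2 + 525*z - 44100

(2*z + 7)*(z + 15)*(z - 4)*(z**2 - 12*z + 105)

Among the possible rational roots, z = 4 is a root, so (z - 4) divides it; the quotient is 2*z**4 + 13*z**3 - 129*z**2 + 2625*z + 11025.
Next, z = -15 is a root, so (z + 15) is a factor; dividing leaves 2*z**3 - 17*z**2 + 126*z + 735.
Next, z = -7/2 is a root, so (2*z + 7) divides it; the quotient is z**2 - 12*z + 105.
The quadratic z**2 - 12*z + 105 has discriminant -276 < 0 and is irreducible over ℤ.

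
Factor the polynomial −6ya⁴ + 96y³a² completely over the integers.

6a²y(4y − a)(4y + a)

Every term has a factor of 6ya². Then 16y² − a² = (4y)² − (a)².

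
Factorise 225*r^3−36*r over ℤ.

9*r*(5*r+2)*(5*r−2)

Factor out 9*r, leaving 25*r^2−4, which is a difference of two squares.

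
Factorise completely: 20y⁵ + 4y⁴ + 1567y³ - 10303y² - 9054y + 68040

(2y + 5)(2y - 9)(5y - 14)(y² + 5y + 108)

By the rational root theorem, y = 9/2 is a root, so (2y - 9) is a factor; dividing leaves 10y⁴ + 47y³ + 995y² - 674y - 7560.
Then y = -5/2 is a root, so (2y + 5) divides it; the quotient is 5y³ + 11y² + 470y - 1512.
Next, y = 14/5 is a root, so (5y - 14) divides it; the quotient is y² + 5y + 108.
The quadratic y² + 5y + 108 has discriminant -407 < 0 and is irreducible over ℤ.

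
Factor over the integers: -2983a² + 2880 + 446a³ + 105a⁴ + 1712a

(3a - 8)(5a - 9)(7a + 5)(a + 8)

Testing divisors of the constant over divisors of the leading coefficient, a = -5/7 is a root, giving the factor (7a + 5) and quotient 15a³ + 53a² - 464a + 576.
Then a = 8/3 is a root, so (3a - 8) is a factor; dividing leaves 5a² + 31a - 72.
The remaining quadratic factors as (5a - 9)(a + 8).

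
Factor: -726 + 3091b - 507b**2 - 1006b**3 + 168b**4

Testing divisors of the constant over divisors of the leading coefficient, b = 6 is a root, so (b - 6) is a factor; dividing leaves 168b**3 + 2b**2 - 495b + 121.
Next, b = 11/7 is a root, so (7b - 11) is a factor; dividing leaves 24b**2 + 38b - 11.
The remaining quadratic factors as (4b - 1)(6b + 11).

(4b - 1)(6b + 11)(7b - 11)(b - 6)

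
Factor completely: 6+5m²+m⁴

Substitute u = m² to get a quadratic in u, then factor.
m²+3 is irreducible over ℤ (always positive, so no real roots).
m²+2 is irreducible over ℤ (always positive, so no real roots).

(m²+2)(m²+3)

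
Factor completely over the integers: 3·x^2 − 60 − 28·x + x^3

(x + 2)·(x + 6)·(x − 5)

Testing divisors of the constant over divisors of the leading coefficient, x = −2 is a root, giving the factor (x + 2) and quotient x^2 + x − 30.
The remaining quadratic factors as (x − 5)(x + 6).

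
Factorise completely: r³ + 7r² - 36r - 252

By the rational root theorem, r = -6 is a root, so (r + 6) is a factor; dividing leaves r² + r - 42.
The remaining quadratic factors as (r + 7)(r - 6).

(r + 6)(r + 7)(r - 6)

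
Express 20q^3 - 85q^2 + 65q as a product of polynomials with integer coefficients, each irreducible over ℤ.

5q(4q - 13)(q - 1)

Pull out the common factor 5q, then factor the remaining trinomial.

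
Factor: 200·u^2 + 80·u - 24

Pull out the common factor 8, then factor the remaining trinomial.

8·(5·u + 3)·(5·u - 1)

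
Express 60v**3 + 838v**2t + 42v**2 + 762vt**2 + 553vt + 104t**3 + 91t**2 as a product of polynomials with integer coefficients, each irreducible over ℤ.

(v + 13t)(10v + 8t + 7)(6v + t)

Group: 6v(10v**2 + 138vt + 7v + 104t**2 + 91t) + t(10v**2 + 138vt + 7v + 104t**2 + 91t); both groups contain (10v**2 + 138vt + 7v + 104t**2 + 91t), so (6v + t) is a factor with cofactor 10v**2 + 138vt + 7v + 104t**2 + 91t.
The cofactor groups again: 10v**2 + 138vt + 7v + 104t**2 + 91t = v(10v + 8t + 7) + 13t(10v + 8t + 7); both groups contain (10v + 8t + 7), giving (v + 13t)(10v + 8t + 7).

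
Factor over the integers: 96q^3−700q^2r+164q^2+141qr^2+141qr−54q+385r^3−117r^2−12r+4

(12q−11r−2)(8q+5r−1)(q−7r+2)

Group: q(96q^2−28qr−28q−55r^2+r+2) + (−7r+2)(96q^2−28qr−28q−55r^2+r+2); both groups contain (96q^2−28qr−28q−55r^2+r+2), so (q−7r+2) is a factor with cofactor 96q^2−28qr−28q−55r^2+r+2.
The cofactor groups again: 96q^2−28qr−28q−55r^2+r+2 = 8q(12q−11r−2) + (5r−1)(12q−11r−2); both groups contain (12q−11r−2), giving (8q+5r−1)(12q−11r−2).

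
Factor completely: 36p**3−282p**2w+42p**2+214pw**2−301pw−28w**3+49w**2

Group: p(36p**2−30pw+42p+4w**2−7w) − 7w(36p**2−30pw+42p+4w**2−7w); both groups contain (36p**2−30pw+42p+4w**2−7w), so (p−7w) is a factor with cofactor 36p**2−30pw+42p+4w**2−7w.
The cofactor groups again: 36p**2−30pw+42p+4w**2−7w = 6p(6p−4w+7) − w(6p−4w+7); both groups contain (6p−4w+7), giving (6p−w)(6p−4w+7).

(6p−4w+7)(6p−w)(p−7w)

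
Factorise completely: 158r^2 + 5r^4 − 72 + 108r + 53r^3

(5r − 2)(r + 2)(r + 3)(r + 6)

Trying the rational-root candidates, r = 2/5 is a root, so (5r − 2) divides it; the quotient is r^3 + 11r^2 + 36r + 36.
Then r = −6 is a root, so (r + 6) divides it; the quotient is r^2 + 5r + 6.
The remaining quadratic factors as (r + 2)(r + 3).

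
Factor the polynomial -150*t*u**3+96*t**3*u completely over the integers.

Pull out the common factor 6*t*u; 16*t**2-25*u**2 is a difference of squares.

6*t*u*(4*t+5*u)*(4*t-5*u)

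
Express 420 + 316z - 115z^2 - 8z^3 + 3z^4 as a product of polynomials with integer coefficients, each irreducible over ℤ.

(3z - 14)(z + 1)(z + 6)(z - 5)

Trying the rational-root candidates, z = -6 is a root, giving the factor (z + 6) and quotient 3z^3 - 26z^2 + 41z + 70.
Next, z = -1 is a root, giving the factor (z + 1) and quotient 3z^2 - 29z + 70.
The remaining quadratic factors as (3z - 14)(z - 5).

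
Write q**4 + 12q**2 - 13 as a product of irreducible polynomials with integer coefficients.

Substitute u = q**2 to get a quadratic in u, then factor.
q**2 - 1 is a difference of squares.
q**2 + 13 is irreducible over ℤ (always positive, so no real roots).

(q + 1)(q - 1)(q**2 + 13)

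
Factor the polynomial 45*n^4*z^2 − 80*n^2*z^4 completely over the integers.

5*n^2*z^2*(3*n + 4*z)*(3*n − 4*z)

Factor out 5*n^2*z^2, leaving 9*n^2 − 16*z^2, which is a difference of two squares.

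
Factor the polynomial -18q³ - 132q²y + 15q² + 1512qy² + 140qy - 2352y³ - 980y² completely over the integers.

-(3q - 14y)(6q - 12y - 5)(q + 14y)

Group: q(-18q² + 120qy + 15q - 168y² - 70y) + 14y(-18q² + 120qy + 15q - 168y² - 70y); both groups contain (-18q² + 120qy + 15q - 168y² - 70y), so (q + 14y) is a factor with cofactor -18q² + 120qy + 15q - 168y² - 70y.
The cofactor groups again: -18q² + 120qy + 15q - 168y² - 70y = -6q(3q - 14y) + (12y + 5)(3q - 14y); both groups contain (3q - 14y), giving -(6q - 12y - 5)(3q - 14y).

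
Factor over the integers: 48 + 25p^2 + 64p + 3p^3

(3p + 4)(p + 3)(p + 4)

By the rational root theorem, p = -4/3 is a root, so (3p + 4) is a factor; dividing leaves p^2 + 7p + 12.
The remaining quadratic factors as (p + 4)(p + 3).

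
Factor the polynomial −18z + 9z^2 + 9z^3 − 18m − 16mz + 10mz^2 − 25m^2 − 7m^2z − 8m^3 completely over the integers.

Group: m(−8m^2 + mz − 9m + 9z^2 − 9z) + (z + 2)(−8m^2 + mz − 9m + 9z^2 − 9z); both groups contain (−8m^2 + mz − 9m + 9z^2 − 9z), so (m + z + 2) is a factor with cofactor −8m^2 + mz − 9m + 9z^2 − 9z.
The cofactor groups again: −8m^2 + mz − 9m + 9z^2 − 9z = −8m(m + z) + (9z − 9)(m + z); both groups contain (m + z), giving −(8m − 9z + 9)(m + z).

−(8m − 9z + 9)(m + z)(m + z + 2)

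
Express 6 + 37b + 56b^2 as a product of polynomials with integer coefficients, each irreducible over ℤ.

(7b + 2)(8b + 3)

Need a pair with product 56·6 = 336 and sum 37: that's 21 and 16.
Split the middle term: 56b^2 + 21b + 16b + 6 = 7b(8b + 3) + 2(8b + 3).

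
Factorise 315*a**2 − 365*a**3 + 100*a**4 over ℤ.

5*a**2*(4*a − 9)*(5*a − 7)

Pull out the common factor 5*a**2, then factor the remaining trinomial.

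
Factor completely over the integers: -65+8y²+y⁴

(y²+13)(y²-5)

Substitute u = y² to get a quadratic in u, then factor.
y²+13 is irreducible over ℤ (always positive, so no real roots).
y²-5 is irreducible over ℤ (5 is not a perfect square).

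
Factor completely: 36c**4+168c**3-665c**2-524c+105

Among the possible rational roots, c = -7 is a root, giving the factor (c+7) and quotient 36c**3-84c**2-77c+15.
Continuing, c = 3 is a root, so (c-3) is a factor; dividing leaves 36c**2+24c-5.
The remaining quadratic factors as (6c-1)(6c+5).

(6c+5)(6c-1)(c+7)(c-3)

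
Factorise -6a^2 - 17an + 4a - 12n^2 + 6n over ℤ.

Group: -3a(2a + 3n) + (-4n + 2)(2a + 3n); both groups contain (2a + 3n).

-(2a + 3n)(3a + 4n - 2)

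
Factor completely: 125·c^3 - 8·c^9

Pull out the common factor c^3, leaving -8·c^6 + 125.
Recognize a difference of cubes with the parts 5 and 2·c^2.

-c^3·(2·c^2 - 5)·(4·c^4 + 10·c^2 + 25)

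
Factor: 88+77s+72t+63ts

(7s+8)(9t+11)

Group as (63ts+72t) + (77s+88) = 9t(7s+8) + 11(7s+8).
Both groups share the factor (7s+8).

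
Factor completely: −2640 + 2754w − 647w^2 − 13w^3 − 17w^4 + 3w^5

Among the possible rational roots, w = 2 is a root, so (w − 2) divides it; the quotient is 3w^4 − 11w^3 − 35w^2 − 717w + 1320.
Next, w = 8 is a root, so (w − 8) is a factor; dividing leaves 3w^3 + 13w^2 + 69w − 165.
Then w = 5/3 is a root, so (3w − 5) is a factor; dividing leaves w^2 + 6w + 33.
The quadratic w^2 + 6w + 33 has discriminant −96 < 0 and is irreducible over ℤ.

(3w − 5)(w − 2)(w − 8)(w^2 + 6w + 33)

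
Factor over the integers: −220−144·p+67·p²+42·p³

By the rational root theorem, p = −2 is a root, so (p+2) is a factor; dividing leaves 42·p²−17·p−110.
The remaining quadratic factors as (6·p−11)(7·p+10).

(6·p−11)·(7·p+10)·(p+2)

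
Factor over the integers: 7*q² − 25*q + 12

(7*q − 4)*(q − 3)

Need a pair with product 7·12 = 84 and sum −25: that's −4 and −21.
Split the middle term: 7*q² − 4*q − 21*q + 12 = q*(7*q − 4) − 3*(7*q − 4).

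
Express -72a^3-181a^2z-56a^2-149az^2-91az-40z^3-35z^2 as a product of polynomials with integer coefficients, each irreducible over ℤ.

Group: a(-72a^2-109az-56a-40z^2-35z) + z(-72a^2-109az-56a-40z^2-35z); both groups contain (-72a^2-109az-56a-40z^2-35z), so (a+z) is a factor with cofactor -72a^2-109az-56a-40z^2-35z.
The cofactor groups again: -72a^2-109az-56a-40z^2-35z = -8a(9a+8z+7) - 5z(9a+8z+7); both groups contain (9a+8z+7), giving -(8a+5z)(9a+8z+7).

-(8a+5z)(9a+8z+7)(a+z)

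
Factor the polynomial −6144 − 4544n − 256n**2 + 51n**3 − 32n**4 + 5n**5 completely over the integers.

Testing divisors of the constant over divisors of the leading coefficient, n = 8 is a root, giving the factor (n − 8) and quotient 5n**4 + 8n**3 + 115n**2 + 664n + 768.
Then n = −8/5 is a root, so (5n + 8) is a factor; dividing leaves n**3 + 23n + 96.
Next, n = −3 is a root, so (n + 3) is a factor; dividing leaves n**2 − 3n + 32.
The quadratic n**2 − 3n + 32 has discriminant −119 < 0 and is irreducible over ℤ.

(5n + 8)(n + 3)(n − 8)(n**2 − 3n + 32)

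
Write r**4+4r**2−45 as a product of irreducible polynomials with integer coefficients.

(r**2+9)(r**2−5)

Substitute u = r**2 to get a quadratic in u, then factor.
r**2−5 is irreducible over ℤ (5 is not a perfect square).
r**2+9 is irreducible over ℤ (sum of squares).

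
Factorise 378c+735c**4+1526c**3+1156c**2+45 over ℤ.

By the rational root theorem, c = -3/5 is a root, so (5c+3) divides it; the quotient is 147c**3+217c**2+101c+15.
Then c = -5/7 is a root, so (7c+5) divides it; the quotient is 21c**2+16c+3.
The remaining quadratic factors as (7c+3)(3c+1).

(3c+1)(5c+3)(7c+3)(7c+5)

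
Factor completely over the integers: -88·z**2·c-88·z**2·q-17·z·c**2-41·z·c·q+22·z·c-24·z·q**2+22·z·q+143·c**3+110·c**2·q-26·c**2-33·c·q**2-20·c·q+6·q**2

-(11·z-13·c+3·q)·(8·z+11·c-2)·(c+q)

Group: 8·z·(-11·z·c-11·z·q+13·c**2+10·c·q-3·q**2) + (11·c-2)·(-11·z·c-11·z·q+13·c**2+10·c·q-3·q**2); both groups contain (-11·z·c-11·z·q+13·c**2+10·c·q-3·q**2), so (8·z+11·c-2) is a factor with cofactor -11·z·c-11·z·q+13·c**2+10·c·q-3·q**2.
The cofactor groups again: -11·z·c-11·z·q+13·c**2+10·c·q-3·q**2 = -11·z·(c+q) + (13·c-3·q)·(c+q); both groups contain (c+q), giving -(11·z-13·c+3·q)·(c+q).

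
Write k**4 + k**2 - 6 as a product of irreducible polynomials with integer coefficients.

(k**2 + 3)(k**2 - 2)

Substitute u = k**2 to get a quadratic in u, then factor.
k**2 - 2 is irreducible over ℤ (2 is not a perfect square).
k**2 + 3 is irreducible over ℤ (always positive, so no real roots).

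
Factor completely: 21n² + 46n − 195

(3n + 13)(7n − 15)

Need a pair with product 21·(−195) = −4095 and sum 46: that's −45 and 91.
Split the middle term: 21n² − 45n + 91n − 195 = 3n(7n − 15) + 13(7n − 15).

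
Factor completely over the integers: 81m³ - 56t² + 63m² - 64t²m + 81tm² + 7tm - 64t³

Group: t(-64t² - 56t + 81m² + 63m) + m(-64t² - 56t + 81m² + 63m); both groups contain (-64t² - 56t + 81m² + 63m), so (t + m) is a factor with cofactor -64t² - 56t + 81m² + 63m.
The cofactor groups again: -64t² - 56t + 81m² + 63m = -8t(8t - 9m) + (-9m - 7)(8t - 9m); both groups contain (8t - 9m), giving -(8t + 9m + 7)(8t - 9m).

-(8t - 9m)(8t + 9m + 7)(t + m)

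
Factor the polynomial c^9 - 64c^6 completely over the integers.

c^6(c - 4)(c^2 + 4c + 16)

Factor out c^6 first: what remains is c^3 - 64.
Recognize a difference of cubes with the parts c and 4.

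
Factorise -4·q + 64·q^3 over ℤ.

Factor out 4·q, leaving 16·q^2 - 1, which is a difference of two squares.

4·q·(4·q + 1)·(4·q - 1)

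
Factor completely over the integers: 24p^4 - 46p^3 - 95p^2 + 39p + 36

(2p + 1)(3p + 4)(4p - 3)(p - 3)

Trying the rational-root candidates, p = -4/3 is a root, so (3p + 4) is a factor; dividing leaves 8p^3 - 26p^2 + 3p + 9.
Next, p = 3/4 is a root, giving the factor (4p - 3) and quotient 2p^2 - 5p - 3.
The remaining quadratic factors as (2p + 1)(p - 3).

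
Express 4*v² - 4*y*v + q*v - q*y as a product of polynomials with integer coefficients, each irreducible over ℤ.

-(y - v)*(q + 4*v)

Group: -q*(y - v) - 4*v*(y - v); both groups contain (y - v).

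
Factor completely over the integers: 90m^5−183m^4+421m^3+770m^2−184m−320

Among the possible rational roots, m = 2/3 is a root, so (3m−2) is a factor; dividing leaves 30m^4−41m^3+113m^2+332m+160.
Next, m = −4/5 is a root, giving the factor (5m+4) and quotient 6m^3−13m^2+33m+40.
Then m = −5/6 is a root, so (6m+5) divides it; the quotient is m^2−3m+8.
The quadratic m^2−3m+8 has discriminant −23 < 0 and is irreducible over ℤ.

(3m−2)(5m+4)(6m+5)(m^2−3m+8)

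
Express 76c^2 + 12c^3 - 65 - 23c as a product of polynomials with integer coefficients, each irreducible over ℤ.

(2c + 13)(6c + 5)(c - 1)

By the rational root theorem, c = -5/6 is a root, so (6c + 5) is a factor; dividing leaves 2c^2 + 11c - 13.
The remaining quadratic factors as (2c + 13)(c - 1).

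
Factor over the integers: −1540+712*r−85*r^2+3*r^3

Among the possible rational roots, r = 11 is a root, so (r−11) divides it; the quotient is 3*r^2−52*r+140.
The remaining quadratic factors as (r−14)(3*r−10).

(3*r−10)*(r−11)*(r−14)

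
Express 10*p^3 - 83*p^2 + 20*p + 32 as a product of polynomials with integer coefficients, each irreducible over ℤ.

Among the possible rational roots, p = 8 is a root, so (p - 8) is a factor; dividing leaves 10*p^2 - 3*p - 4.
The remaining quadratic factors as (5*p - 4)(2*p + 1).

(2*p + 1)*(5*p - 4)*(p - 8)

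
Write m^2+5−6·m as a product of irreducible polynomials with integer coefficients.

Two integers with product 5 and sum −6 are −1 and −5.

(m−1)·(m−5)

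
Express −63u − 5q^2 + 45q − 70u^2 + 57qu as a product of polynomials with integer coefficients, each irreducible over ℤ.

−(5q − 7u)(q − 10u − 9)

Group: −5q(q − 10u − 9) + 7u(q − 10u − 9); both groups contain (q − 10u − 9).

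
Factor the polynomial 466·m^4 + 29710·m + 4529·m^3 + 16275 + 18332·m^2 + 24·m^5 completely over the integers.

(2·m + 7)·(3·m + 5)·(4·m + 5)·(m^2 + 13·m + 93)

Among the possible rational roots, m = -5/3 is a root, so (3·m + 5) divides it; the quotient is 8·m^4 + 142·m^3 + 1273·m^2 + 3989·m + 3255.
Next, m = -7/2 is a root, so (2·m + 7) divides it; the quotient is 4·m^3 + 57·m^2 + 437·m + 465.
Then m = -5/4 is a root, so (4·m + 5) divides it; the quotient is m^2 + 13·m + 93.
The quadratic m^2 + 13·m + 93 has discriminant -203 < 0 and is irreducible over ℤ.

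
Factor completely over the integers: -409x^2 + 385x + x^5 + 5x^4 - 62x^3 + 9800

Among the possible rational roots, x = 7 is a root, giving the factor (x - 7) and quotient x^4 + 12x^3 + 22x^2 - 255x - 1400.
Next, x = 5 is a root, so (x - 5) divides it; the quotient is x^3 + 17x^2 + 107x + 280.
Then x = -8 is a root, so (x + 8) divides it; the quotient is x^2 + 9x + 35.
The quadratic x^2 + 9x + 35 has discriminant -59 < 0 and is irreducible over ℤ.

(x + 8)(x - 5)(x - 7)(x^2 + 9x + 35)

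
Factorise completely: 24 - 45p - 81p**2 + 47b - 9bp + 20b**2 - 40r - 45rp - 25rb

-(5r - 4b + 9p - 3)(5b + 9p + 8)

Group: -5b(5r - 4b + 9p - 3) + (-9p - 8)(5r - 4b + 9p - 3); both groups contain (5r - 4b + 9p - 3).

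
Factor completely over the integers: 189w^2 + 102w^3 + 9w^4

3w^2(3w + 7)(w + 9)

Pull out the common factor 3w^2, then factor the remaining trinomial.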